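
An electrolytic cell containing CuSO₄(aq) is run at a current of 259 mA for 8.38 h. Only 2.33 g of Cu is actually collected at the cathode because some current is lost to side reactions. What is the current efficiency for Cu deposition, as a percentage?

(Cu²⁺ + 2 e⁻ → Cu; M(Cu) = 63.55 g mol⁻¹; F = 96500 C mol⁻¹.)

Q = I·t = 0.2590 × 30168 = 7814 C; n(e⁻) = 7814/96500 = 0.08097 mol.
Theoretical n(Cu) = n(e⁻)/2 = 0.04048 mol, i.e. m_theo = 0.04048 × 63.55 = 2.573 g.
Efficiency = m_actual / m_theo = 2.33 / 2.573 = 90.6 %.

90.6 %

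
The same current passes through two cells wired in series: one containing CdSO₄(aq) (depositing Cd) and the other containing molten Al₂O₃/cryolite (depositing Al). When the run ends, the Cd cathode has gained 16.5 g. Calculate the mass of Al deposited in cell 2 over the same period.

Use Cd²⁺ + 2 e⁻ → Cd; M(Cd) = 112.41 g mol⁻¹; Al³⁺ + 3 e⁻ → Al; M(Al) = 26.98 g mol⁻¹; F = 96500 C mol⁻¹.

n(Cd) = 16.5 / 112.41 = 0.1468 mol.
Since Cd²⁺ + 2 e⁻ → Cd, n(e⁻) passed = 2 × 0.1468 = 0.2936 mol.
Cells in series carry the same charge, so the same 0.2936 mol of electrons passes through cell 2.
Al³⁺ + 3 e⁻ → Al, so n(Al) = 0.2936 / 3 = 0.09786 mol.
m(Al) = 0.09786 × 26.98 = 2.64 g.

2.64 g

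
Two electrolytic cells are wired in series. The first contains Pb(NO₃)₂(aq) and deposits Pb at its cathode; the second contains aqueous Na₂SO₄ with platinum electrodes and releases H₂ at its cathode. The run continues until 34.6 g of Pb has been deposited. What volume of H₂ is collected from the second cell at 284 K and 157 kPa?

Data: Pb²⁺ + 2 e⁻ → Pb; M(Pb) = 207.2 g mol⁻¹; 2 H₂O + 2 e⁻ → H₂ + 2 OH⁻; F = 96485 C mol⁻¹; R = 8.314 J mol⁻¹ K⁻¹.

n(Pb) = 34.6 / 207.2 = 0.1670 mol, so n(e⁻) = 2 × 0.1670 = 0.3340 mol.
The cells are in series, so the same 0.3340 mol of electrons passes through the second cell.
2 H₂O + 2 e⁻ → H₂ + 2 OH⁻ — 2 mol e⁻ per mol H₂, so n(H₂) = 0.3340/2 = 0.1670 mol.
V = nRT/P = (0.1670 × 8.314 × 284) / (157 × 10³) = 0.00251 m³ = 2.51 L.

2.51 L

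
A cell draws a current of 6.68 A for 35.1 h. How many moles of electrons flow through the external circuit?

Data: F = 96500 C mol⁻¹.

8.75 mol

Q = I·t = 6.680 A × 126360 s = 844100 C.
n(e⁻) = Q/F = 844100 / 96500 = 8.75 mol.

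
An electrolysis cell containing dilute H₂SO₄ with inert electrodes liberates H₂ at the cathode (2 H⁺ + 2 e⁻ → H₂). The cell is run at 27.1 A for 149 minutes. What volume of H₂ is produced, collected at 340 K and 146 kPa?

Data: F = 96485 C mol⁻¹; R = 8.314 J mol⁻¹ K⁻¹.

Q = I·t = 27.10 A × 8940.0 s = 242300 C.
n(e⁻) = Q/F = 242300 / 96485 = 2.511 mol.
2 electrons are transferred per H₂ molecule, so n(H₂) = 2.511 / 2 = 1.256 mol.
V = nRT/P = (1.256 × 8.314 × 340) / (146 × 10³ Pa) = 0.0243 m³ = 24.3 L.

24.3 L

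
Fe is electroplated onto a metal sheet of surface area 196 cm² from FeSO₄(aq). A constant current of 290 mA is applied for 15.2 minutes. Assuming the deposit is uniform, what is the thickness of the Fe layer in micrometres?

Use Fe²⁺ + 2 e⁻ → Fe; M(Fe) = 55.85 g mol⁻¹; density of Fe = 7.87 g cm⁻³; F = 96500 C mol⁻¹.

Q = I·t = 0.2900 × 912.00 = 264.5 C; n(e⁻) = 0.002741 mol.
n(Fe) = n(e⁻)/2 = 0.001370 mol, so m = 0.001370 × 55.85 = 0.07653 g.
Volume = m/ρ = 0.07653 / 7.87 = 0.009725 cm³.
Thickness = V/A = 0.009725 / 196 = 4.96 × 10⁻⁵ cm = 0.496 μm.

0.496 μm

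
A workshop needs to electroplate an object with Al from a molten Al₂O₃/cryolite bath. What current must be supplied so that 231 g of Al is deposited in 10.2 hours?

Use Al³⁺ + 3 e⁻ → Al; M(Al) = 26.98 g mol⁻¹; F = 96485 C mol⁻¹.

67.5 A

n(Al) = 231 / 26.98 = 8.562 mol.
n(e⁻) = 3 × 8.562 = 25.69 mol.
Q = n(e⁻)·F = 25.69 × 96485 = 2478000 C.
I = Q/t = 2478000 / 36720 s = 67.5 A.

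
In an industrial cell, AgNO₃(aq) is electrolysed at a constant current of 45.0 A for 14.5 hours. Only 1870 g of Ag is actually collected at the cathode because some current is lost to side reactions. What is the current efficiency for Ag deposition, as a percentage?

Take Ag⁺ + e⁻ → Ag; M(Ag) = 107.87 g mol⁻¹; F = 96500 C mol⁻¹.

71.2 %

Q = I·t = 45.00 × 52200 = 2349000 C; n(e⁻) = 2349000/96500 = 24.34 mol.
Theoretical n(Ag) = n(e⁻)/1 = 24.34 mol, i.e. m_theo = 24.34 × 107.87 = 2626 g.
Efficiency = m_actual / m_theo = 1870 / 2626 = 71.2 %.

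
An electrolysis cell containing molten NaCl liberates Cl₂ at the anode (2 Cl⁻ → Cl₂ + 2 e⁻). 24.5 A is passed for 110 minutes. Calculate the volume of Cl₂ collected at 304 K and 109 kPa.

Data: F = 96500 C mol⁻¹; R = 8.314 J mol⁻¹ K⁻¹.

Q = I·t = 24.50 A × 6600.0 s = 161700 C.
n(e⁻) = Q/F = 161700 / 96500 = 1.676 mol.
2 electrons are transferred per Cl₂ molecule, so n(Cl₂) = 1.676 / 2 = 0.8378 mol.
V = nRT/P = (0.8378 × 8.314 × 304) / (109 × 10³ Pa) = 0.0194 m³ = 19.4 L.

19.4 L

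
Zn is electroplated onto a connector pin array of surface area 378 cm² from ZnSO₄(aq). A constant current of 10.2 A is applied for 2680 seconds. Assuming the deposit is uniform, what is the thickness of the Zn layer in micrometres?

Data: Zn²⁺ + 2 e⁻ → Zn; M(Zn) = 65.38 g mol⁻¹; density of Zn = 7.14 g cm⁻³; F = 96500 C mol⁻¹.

34.3 μm

Q = I·t = 10.20 × 2680.0 = 27340 C; n(e⁻) = 0.2833 mol.
n(Zn) = n(e⁻)/2 = 0.1416 mol, so m = 0.1416 × 65.38 = 9.260 g.
Volume = m/ρ = 9.260 / 7.14 = 1.297 cm³.
Thickness = V/A = 1.297 / 378 = 0.00343 cm = 34.3 μm.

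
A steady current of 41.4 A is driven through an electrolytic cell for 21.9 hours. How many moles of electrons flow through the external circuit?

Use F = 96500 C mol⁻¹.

Q = I·t = 41.40 A × 78840 s = 3264000 C.
n(e⁻) = Q/F = 3264000 / 96500 = 33.8 mol.

33.8 mol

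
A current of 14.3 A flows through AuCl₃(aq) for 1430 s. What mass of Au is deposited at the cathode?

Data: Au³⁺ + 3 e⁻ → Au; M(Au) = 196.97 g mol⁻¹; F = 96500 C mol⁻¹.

Q = I·t = 14.30 A × 1430.0 s = 20450 C.
n(e⁻) = Q/F = 20450 / 96500 = 0.2119 mol.
Au³⁺ + 3 e⁻ → Au, so n(Au) = n(e⁻)/3 = 0.07064 mol.
m = n·M = 0.07064 × 196.97 = 13.9 g.

13.9 g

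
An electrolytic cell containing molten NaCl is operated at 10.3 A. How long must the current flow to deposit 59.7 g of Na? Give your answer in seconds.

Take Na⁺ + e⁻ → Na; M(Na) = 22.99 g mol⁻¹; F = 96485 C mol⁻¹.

n(Na) = m/M = 59.7 / 22.99 = 2.597 mol.
Each Na atom requires 1 electron, so n(e⁻) = 1 × 2.597 = 2.597 mol.
Q = n(e⁻)·F = 2.597 × 96485 = 250600 C.
t = Q/I = 250600 / 10.30 A = 24330 s.

24300 s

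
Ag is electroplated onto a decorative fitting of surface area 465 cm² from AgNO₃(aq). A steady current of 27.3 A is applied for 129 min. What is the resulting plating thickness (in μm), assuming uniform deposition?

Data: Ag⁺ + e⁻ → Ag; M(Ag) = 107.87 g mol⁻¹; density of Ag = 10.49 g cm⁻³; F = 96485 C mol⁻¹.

Q = I·t = 27.30 × 7740.0 = 211300 C; n(e⁻) = 2.190 mol.
n(Ag) = n(e⁻)/1 = 2.190 mol, so m = 2.190 × 107.87 = 236.2 g.
Volume = m/ρ = 236.2 / 10.49 = 22.52 cm³.
Thickness = V/A = 22.52 / 465 = 0.0484 cm = 484 μm.

484 μm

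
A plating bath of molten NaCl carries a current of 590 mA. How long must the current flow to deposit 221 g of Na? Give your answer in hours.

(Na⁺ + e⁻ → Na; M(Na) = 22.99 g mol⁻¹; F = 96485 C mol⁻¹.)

n(Na) = m/M = 221 / 22.99 = 9.613 mol.
Each Na atom requires 1 electron, so n(e⁻) = 1 × 9.613 = 9.613 mol.
Q = n(e⁻)·F = 9.613 × 96485 = 927500 C.
t = Q/I = 927500 / 0.5900 A = 1572000 s = 437 h.

437 h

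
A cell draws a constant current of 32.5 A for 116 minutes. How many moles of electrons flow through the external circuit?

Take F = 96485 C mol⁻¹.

Q = I·t = 32.50 A × 6960.0 s = 226200 C.
n(e⁻) = Q/F = 226200 / 96485 = 2.34 mol.

2.34 mol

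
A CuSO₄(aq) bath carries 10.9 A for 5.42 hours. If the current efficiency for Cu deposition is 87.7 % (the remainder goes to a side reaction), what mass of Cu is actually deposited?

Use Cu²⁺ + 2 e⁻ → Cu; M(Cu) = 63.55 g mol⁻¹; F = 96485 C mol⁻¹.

Q = I·t = 10.90 × 19512 = 212700 C.
n(e⁻) = 212700/96485 = 2.204 mol; theoretically n(Cu) = 2.204/2 = 1.102 mol, m_theo = 70.04 g.
At 87.7 % efficiency, m_actual = 0.877 × 70.04 = 61.4 g.

61.4 g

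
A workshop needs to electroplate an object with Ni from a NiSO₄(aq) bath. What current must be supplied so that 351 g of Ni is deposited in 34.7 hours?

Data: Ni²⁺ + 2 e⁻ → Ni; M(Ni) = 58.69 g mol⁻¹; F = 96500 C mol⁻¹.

n(Ni) = 351 / 58.69 = 5.981 mol.
n(e⁻) = 2 × 5.981 = 11.96 mol.
Q = n(e⁻)·F = 11.96 × 96500 = 1154000 C.
I = Q/t = 1154000 / 124920 s = 9.24 A.

9.24 A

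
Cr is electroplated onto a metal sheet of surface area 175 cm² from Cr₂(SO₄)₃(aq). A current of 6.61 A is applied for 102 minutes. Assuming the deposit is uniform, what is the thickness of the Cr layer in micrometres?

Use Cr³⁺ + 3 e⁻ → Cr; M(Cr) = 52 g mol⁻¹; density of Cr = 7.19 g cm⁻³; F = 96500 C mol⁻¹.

Q = I·t = 6.610 × 6120.0 = 40450 C; n(e⁻) = 0.4192 mol.
n(Cr) = n(e⁻)/3 = 0.1397 mol, so m = 0.1397 × 52 = 7.266 g.
Volume = m/ρ = 7.266 / 7.19 = 1.011 cm³.
Thickness = V/A = 1.011 / 175 = 0.00577 cm = 57.7 μm.

57.7 μm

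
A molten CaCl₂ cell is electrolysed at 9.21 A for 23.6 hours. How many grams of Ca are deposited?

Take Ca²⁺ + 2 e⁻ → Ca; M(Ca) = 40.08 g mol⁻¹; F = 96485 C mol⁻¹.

163 g

Q = I·t = 9.210 A × 84960 s = 782500 C.
n(e⁻) = Q/F = 782500 / 96485 = 8.110 mol.
Ca²⁺ + 2 e⁻ → Ca, so n(Ca) = n(e⁻)/2 = 4.055 mol.
m = n·M = 4.055 × 40.08 = 163 g.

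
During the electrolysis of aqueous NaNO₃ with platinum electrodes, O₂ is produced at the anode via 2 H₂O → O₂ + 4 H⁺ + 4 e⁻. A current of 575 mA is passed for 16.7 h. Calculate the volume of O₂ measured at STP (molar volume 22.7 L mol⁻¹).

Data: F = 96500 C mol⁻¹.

2.03 L

Q = I·t = 0.5750 A × 60120 s = 34570 C.
n(e⁻) = Q/F = 34570 / 96500 = 0.3582 mol.
4 electrons are transferred per O₂ molecule, so n(O₂) = 0.3582 / 4 = 0.08956 mol.
V = n × V_m = 0.08956 × 22.7 = 2.03 L.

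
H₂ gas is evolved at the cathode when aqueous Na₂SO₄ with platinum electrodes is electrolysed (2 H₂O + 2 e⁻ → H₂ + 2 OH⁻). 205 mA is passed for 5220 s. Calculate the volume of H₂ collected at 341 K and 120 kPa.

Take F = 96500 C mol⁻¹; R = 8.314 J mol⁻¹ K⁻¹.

Q = I·t = 0.2050 A × 5220.0 s = 1070 C.
n(e⁻) = Q/F = 1070 / 96500 = 0.01109 mol.
2 electrons are transferred per H₂ molecule, so n(H₂) = 0.01109 / 2 = 0.005545 mol.
V = nRT/P = (0.005545 × 8.314 × 341) / (120 × 10³ Pa) = 1.31 × 10⁻⁴ m³ = 0.131 L.

0.131 L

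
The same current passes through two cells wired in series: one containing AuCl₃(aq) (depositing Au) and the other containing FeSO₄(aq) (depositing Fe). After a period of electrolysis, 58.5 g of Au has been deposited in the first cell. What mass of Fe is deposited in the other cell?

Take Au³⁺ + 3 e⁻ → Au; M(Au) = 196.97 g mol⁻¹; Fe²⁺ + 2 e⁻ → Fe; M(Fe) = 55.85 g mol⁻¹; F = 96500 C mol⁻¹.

n(Au) = 58.5 / 196.97 = 0.2970 mol.
Since Au³⁺ + 3 e⁻ → Au, n(e⁻) passed = 3 × 0.2970 = 0.8910 mol.
Cells in series carry the same charge, so the same 0.8910 mol of electrons passes through cell 2.
Fe²⁺ + 2 e⁻ → Fe, so n(Fe) = 0.8910 / 2 = 0.4455 mol.
m(Fe) = 0.4455 × 55.85 = 24.9 g.

24.9 g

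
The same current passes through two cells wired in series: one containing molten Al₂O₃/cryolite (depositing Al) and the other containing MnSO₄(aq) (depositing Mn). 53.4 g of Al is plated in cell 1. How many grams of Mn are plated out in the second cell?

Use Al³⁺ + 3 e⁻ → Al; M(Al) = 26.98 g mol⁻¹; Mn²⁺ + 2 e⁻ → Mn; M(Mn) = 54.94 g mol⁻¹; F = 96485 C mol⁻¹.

163 g

n(Al) = 53.4 / 26.98 = 1.979 mol.
Since Al³⁺ + 3 e⁻ → Al, n(e⁻) passed = 3 × 1.979 = 5.938 mol.
Cells in series carry the same charge, so the same 5.938 mol of electrons passes through cell 2.
Mn²⁺ + 2 e⁻ → Mn, so n(Mn) = 5.938 / 2 = 2.969 mol.
m(Mn) = 2.969 × 54.94 = 163 g.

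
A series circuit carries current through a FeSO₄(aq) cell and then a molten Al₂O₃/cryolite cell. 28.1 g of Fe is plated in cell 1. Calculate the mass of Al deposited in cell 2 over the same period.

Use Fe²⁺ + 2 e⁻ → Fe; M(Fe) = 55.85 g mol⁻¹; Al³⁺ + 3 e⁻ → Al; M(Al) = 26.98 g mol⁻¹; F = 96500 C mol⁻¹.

n(Fe) = 28.1 / 55.85 = 0.5031 mol.
Since Fe²⁺ + 2 e⁻ → Fe, n(e⁻) passed = 2 × 0.5031 = 1.006 mol.
Cells in series carry the same charge, so the same 1.006 mol of electrons passes through cell 2.
Al³⁺ + 3 e⁻ → Al, so n(Al) = 1.006 / 3 = 0.3354 mol.
m(Al) = 0.3354 × 26.98 = 9.05 g.

9.05 g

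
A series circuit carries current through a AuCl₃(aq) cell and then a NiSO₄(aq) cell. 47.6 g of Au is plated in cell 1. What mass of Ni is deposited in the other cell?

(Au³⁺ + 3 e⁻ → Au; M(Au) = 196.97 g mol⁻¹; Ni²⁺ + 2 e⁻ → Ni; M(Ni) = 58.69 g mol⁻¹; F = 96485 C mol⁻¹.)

21.3 g

n(Au) = 47.6 / 196.97 = 0.2417 mol.
Since Au³⁺ + 3 e⁻ → Au, n(e⁻) passed = 3 × 0.2417 = 0.7250 mol.
Cells in series carry the same charge, so the same 0.7250 mol of electrons passes through cell 2.
Ni²⁺ + 2 e⁻ → Ni, so n(Ni) = 0.7250 / 2 = 0.3625 mol.
m(Ni) = 0.3625 × 58.69 = 21.3 g.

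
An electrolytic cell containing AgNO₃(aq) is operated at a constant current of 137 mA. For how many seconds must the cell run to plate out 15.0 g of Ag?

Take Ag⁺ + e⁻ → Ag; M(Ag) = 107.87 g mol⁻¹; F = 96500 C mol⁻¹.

n(Ag) = m/M = 15.0 / 107.87 = 0.1391 mol.
Each Ag atom requires 1 electron, so n(e⁻) = 1 × 0.1391 = 0.1391 mol.
Q = n(e⁻)·F = 0.1391 × 96500 = 13420 C.
t = Q/I = 13420 / 0.1370 A = 97950 s.

97900 s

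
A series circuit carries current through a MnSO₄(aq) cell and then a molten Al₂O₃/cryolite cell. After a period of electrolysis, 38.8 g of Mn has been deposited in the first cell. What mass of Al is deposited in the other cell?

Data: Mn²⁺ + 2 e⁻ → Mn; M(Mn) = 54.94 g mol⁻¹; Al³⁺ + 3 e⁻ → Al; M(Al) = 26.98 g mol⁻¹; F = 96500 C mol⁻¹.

12.7 g

n(Mn) = 38.8 / 54.94 = 0.7062 mol.
Since Mn²⁺ + 2 e⁻ → Mn, n(e⁻) passed = 2 × 0.7062 = 1.412 mol.
Cells in series carry the same charge, so the same 1.412 mol of electrons passes through cell 2.
Al³⁺ + 3 e⁻ → Al, so n(Al) = 1.412 / 3 = 0.4708 mol.
m(Al) = 0.4708 × 26.98 = 12.7 g.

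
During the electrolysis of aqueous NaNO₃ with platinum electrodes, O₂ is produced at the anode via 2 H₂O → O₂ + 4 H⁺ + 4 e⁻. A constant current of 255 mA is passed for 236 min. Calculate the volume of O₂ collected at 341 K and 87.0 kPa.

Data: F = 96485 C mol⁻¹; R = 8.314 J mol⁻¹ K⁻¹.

0.305 L

Q = I·t = 0.2550 A × 14160 s = 3611 C.
n(e⁻) = Q/F = 3611 / 96485 = 0.03742 mol.
4 electrons are transferred per O₂ molecule, so n(O₂) = 0.03742 / 4 = 0.009356 mol.
V = nRT/P = (0.009356 × 8.314 × 341) / (87.0 × 10³ Pa) = 3.05 × 10⁻⁴ m³ = 0.305 L.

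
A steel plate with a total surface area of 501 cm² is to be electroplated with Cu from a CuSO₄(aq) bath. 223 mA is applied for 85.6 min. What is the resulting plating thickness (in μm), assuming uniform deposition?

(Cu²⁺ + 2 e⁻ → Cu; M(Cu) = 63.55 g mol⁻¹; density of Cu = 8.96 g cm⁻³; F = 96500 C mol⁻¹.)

0.840 μm

Q = I·t = 0.2230 × 5136.0 = 1145 C; n(e⁻) = 0.01187 mol.
n(Cu) = n(e⁻)/2 = 0.005934 mol, so m = 0.005934 × 63.55 = 0.3771 g.
Volume = m/ρ = 0.3771 / 8.96 = 0.04209 cm³.
Thickness = V/A = 0.04209 / 501 = 8.40 × 10⁻⁵ cm = 0.840 μm.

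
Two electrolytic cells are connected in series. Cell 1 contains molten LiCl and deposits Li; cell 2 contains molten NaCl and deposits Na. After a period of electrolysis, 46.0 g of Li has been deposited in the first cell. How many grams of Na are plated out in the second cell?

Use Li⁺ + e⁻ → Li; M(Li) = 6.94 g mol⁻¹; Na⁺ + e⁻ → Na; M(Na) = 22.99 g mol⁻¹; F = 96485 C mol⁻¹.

152 g

n(Li) = 46.0 / 6.94 = 6.628 mol.
Since Li⁺ + e⁻ → Li, n(e⁻) passed = 1 × 6.628 = 6.628 mol.
Cells in series carry the same charge, so the same 6.628 mol of electrons passes through cell 2.
Na⁺ + e⁻ → Na, so n(Na) = 6.628 / 1 = 6.628 mol.
m(Na) = 6.628 × 22.99 = 152 g.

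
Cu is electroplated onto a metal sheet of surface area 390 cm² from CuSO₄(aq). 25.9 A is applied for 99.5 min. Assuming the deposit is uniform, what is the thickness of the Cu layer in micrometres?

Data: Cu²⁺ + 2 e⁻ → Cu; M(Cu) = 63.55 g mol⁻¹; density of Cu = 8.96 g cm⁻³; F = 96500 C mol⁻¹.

Q = I·t = 25.90 × 5970.0 = 154600 C; n(e⁻) = 1.602 mol.
n(Cu) = n(e⁻)/2 = 0.8012 mol, so m = 0.8012 × 63.55 = 50.91 g.
Volume = m/ρ = 50.91 / 8.96 = 5.682 cm³.
Thickness = V/A = 5.682 / 390 = 0.0146 cm = 146 μm.

146 μm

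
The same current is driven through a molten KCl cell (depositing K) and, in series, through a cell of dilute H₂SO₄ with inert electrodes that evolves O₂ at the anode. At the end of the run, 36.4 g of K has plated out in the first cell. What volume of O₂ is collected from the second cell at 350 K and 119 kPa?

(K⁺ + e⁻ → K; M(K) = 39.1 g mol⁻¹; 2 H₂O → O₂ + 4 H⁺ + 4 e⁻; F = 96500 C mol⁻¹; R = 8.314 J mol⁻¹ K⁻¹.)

5.69 L

n(K) = 36.4 / 39.1 = 0.9309 mol, so n(e⁻) = 1 × 0.9309 = 0.9309 mol.
The cells are in series, so the same 0.9309 mol of electrons passes through the second cell.
2 H₂O → O₂ + 4 H⁺ + 4 e⁻ — 4 mol e⁻ per mol O₂, so n(O₂) = 0.9309/4 = 0.2327 mol.
V = nRT/P = (0.2327 × 8.314 × 350) / (119 × 10³) = 0.00569 m³ = 5.69 L.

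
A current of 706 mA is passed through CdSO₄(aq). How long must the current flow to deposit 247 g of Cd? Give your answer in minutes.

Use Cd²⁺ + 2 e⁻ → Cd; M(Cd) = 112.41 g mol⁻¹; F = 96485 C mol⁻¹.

n(Cd) = m/M = 247 / 112.41 = 2.197 mol.
Each Cd atom requires 2 electrons, so n(e⁻) = 2 × 2.197 = 4.395 mol.
Q = n(e⁻)·F = 4.395 × 96485 = 424000 C.
t = Q/I = 424000 / 0.7060 A = 600600 s = 10000 min.

10000 min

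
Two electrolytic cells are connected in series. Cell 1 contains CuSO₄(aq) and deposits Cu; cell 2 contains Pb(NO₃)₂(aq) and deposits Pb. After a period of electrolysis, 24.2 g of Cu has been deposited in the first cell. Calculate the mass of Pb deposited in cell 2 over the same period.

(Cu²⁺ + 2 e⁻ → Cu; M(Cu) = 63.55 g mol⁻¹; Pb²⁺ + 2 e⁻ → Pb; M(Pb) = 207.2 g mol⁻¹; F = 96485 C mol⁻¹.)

78.9 g

n(Cu) = 24.2 / 63.55 = 0.3808 mol.
Since Cu²⁺ + 2 e⁻ → Cu, n(e⁻) passed = 2 × 0.3808 = 0.7616 mol.
Cells in series carry the same charge, so the same 0.7616 mol of electrons passes through cell 2.
Pb²⁺ + 2 e⁻ → Pb, so n(Pb) = 0.7616 / 2 = 0.3808 mol.
m(Pb) = 0.3808 × 207.2 = 78.9 g.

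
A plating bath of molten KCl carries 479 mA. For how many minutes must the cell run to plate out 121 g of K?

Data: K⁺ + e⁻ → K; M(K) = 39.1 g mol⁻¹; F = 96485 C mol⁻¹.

n(K) = m/M = 121 / 39.1 = 3.095 mol.
Each K atom requires 1 electron, so n(e⁻) = 1 × 3.095 = 3.095 mol.
Q = n(e⁻)·F = 3.095 × 96485 = 298600 C.
t = Q/I = 298600 / 0.4790 A = 623400 s = 10400 min.

10400 min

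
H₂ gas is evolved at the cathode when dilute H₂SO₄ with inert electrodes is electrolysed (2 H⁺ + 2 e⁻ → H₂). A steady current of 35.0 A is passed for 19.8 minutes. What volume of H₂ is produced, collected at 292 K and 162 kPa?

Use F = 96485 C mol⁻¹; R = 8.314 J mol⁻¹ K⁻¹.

Q = I·t = 35.00 A × 1188.0 s = 41580 C.
n(e⁻) = Q/F = 41580 / 96485 = 0.4309 mol.
2 electrons are transferred per H₂ molecule, so n(H₂) = 0.4309 / 2 = 0.2155 mol.
V = nRT/P = (0.2155 × 8.314 × 292) / (162 × 10³ Pa) = 0.00323 m³ = 3.23 L.

3.23 L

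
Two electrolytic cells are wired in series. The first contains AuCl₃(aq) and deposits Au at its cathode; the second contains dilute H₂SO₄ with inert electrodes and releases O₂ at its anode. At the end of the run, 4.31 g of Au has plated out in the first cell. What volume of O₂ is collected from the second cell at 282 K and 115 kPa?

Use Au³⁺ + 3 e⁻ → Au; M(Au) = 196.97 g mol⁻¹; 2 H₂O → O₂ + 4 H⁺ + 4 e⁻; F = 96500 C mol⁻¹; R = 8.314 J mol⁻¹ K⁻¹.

n(Au) = 4.31 / 196.97 = 0.02188 mol, so n(e⁻) = 3 × 0.02188 = 0.06564 mol.
The cells are in series, so the same 0.06564 mol of electrons passes through the second cell.
2 H₂O → O₂ + 4 H⁺ + 4 e⁻ — 4 mol e⁻ per mol O₂, so n(O₂) = 0.06564/4 = 0.01641 mol.
V = nRT/P = (0.01641 × 8.314 × 282) / (115 × 10³) = 3.35 × 10⁻⁴ m³ = 0.335 L.

0.335 L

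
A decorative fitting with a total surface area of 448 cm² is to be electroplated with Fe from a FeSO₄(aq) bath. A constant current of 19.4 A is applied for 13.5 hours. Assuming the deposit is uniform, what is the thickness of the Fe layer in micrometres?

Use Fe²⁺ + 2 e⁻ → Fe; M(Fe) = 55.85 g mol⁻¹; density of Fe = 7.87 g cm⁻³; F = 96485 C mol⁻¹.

Q = I·t = 19.40 × 48600 = 942800 C; n(e⁻) = 9.772 mol.
n(Fe) = n(e⁻)/2 = 4.886 mol, so m = 4.886 × 55.85 = 272.9 g.
Volume = m/ρ = 272.9 / 7.87 = 34.67 cm³.
Thickness = V/A = 34.67 / 448 = 0.0774 cm = 774 μm.

774 μm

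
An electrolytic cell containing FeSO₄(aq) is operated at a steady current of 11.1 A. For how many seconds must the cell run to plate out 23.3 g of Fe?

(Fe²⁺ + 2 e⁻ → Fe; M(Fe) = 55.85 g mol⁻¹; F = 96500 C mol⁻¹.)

n(Fe) = m/M = 23.3 / 55.85 = 0.4172 mol.
Each Fe atom requires 2 electrons, so n(e⁻) = 2 × 0.4172 = 0.8344 mol.
Q = n(e⁻)·F = 0.8344 × 96500 = 80520 C.
t = Q/I = 80520 / 11.10 A = 7254 s.

7250 s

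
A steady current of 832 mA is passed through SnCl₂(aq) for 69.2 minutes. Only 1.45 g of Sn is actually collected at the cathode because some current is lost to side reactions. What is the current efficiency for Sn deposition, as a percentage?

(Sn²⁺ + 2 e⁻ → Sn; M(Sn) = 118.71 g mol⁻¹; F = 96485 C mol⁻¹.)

68.2 %

Q = I·t = 0.8320 × 4152.0 = 3454 C; n(e⁻) = 3454/96485 = 0.03580 mol.
Theoretical n(Sn) = n(e⁻)/2 = 0.01790 mol, i.e. m_theo = 0.01790 × 118.71 = 2.125 g.
Efficiency = m_actual / m_theo = 1.45 / 2.125 = 68.2 %.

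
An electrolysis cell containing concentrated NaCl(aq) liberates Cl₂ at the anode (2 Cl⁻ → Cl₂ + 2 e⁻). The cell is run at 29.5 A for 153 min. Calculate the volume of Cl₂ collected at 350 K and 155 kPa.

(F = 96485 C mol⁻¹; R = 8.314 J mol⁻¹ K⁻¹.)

Q = I·t = 29.50 A × 9180.0 s = 270800 C.
n(e⁻) = Q/F = 270800 / 96485 = 2.807 mol.
2 electrons are transferred per Cl₂ molecule, so n(Cl₂) = 2.807 / 2 = 1.403 mol.
V = nRT/P = (1.403 × 8.314 × 350) / (155 × 10³ Pa) = 0.0263 m³ = 26.3 L.

26.3 L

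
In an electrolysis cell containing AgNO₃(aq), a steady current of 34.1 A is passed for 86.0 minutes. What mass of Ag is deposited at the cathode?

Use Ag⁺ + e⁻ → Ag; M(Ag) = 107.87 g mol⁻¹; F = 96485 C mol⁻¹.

197 g

Q = I·t = 34.10 A × 5160.0 s = 176000 C.
n(e⁻) = Q/F = 176000 / 96485 = 1.824 mol.
Ag⁺ + e⁻ → Ag, so n(Ag) = n(e⁻)/1 = 1.824 mol.
m = n·M = 1.824 × 107.87 = 197 g.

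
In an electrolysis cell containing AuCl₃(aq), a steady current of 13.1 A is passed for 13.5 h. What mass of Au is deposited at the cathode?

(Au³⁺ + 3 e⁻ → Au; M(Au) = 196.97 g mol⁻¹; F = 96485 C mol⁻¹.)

433 g

Q = I·t = 13.10 A × 48600 s = 636700 C.
n(e⁻) = Q/F = 636700 / 96485 = 6.599 mol.
Au³⁺ + 3 e⁻ → Au, so n(Au) = n(e⁻)/3 = 2.200 mol.
m = n·M = 2.200 × 196.97 = 433 g.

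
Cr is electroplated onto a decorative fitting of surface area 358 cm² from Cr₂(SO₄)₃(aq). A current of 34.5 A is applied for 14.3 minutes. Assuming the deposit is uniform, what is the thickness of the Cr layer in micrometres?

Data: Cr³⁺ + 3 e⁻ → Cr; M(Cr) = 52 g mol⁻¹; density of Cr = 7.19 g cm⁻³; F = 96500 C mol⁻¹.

Q = I·t = 34.50 × 858.00 = 29600 C; n(e⁻) = 0.3067 mol.
n(Cr) = n(e⁻)/3 = 0.1022 mol, so m = 0.1022 × 52 = 5.317 g.
Volume = m/ρ = 5.317 / 7.19 = 0.7395 cm³.
Thickness = V/A = 0.7395 / 358 = 0.00207 cm = 20.7 μm.

20.7 μm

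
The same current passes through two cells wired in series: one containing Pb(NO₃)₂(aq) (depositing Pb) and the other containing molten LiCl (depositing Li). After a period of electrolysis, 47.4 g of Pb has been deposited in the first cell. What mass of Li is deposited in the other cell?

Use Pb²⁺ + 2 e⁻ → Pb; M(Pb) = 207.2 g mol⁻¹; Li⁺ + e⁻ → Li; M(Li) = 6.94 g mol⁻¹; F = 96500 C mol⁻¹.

3.18 g

n(Pb) = 47.4 / 207.2 = 0.2288 mol.
Since Pb²⁺ + 2 e⁻ → Pb, n(e⁻) passed = 2 × 0.2288 = 0.4575 mol.
Cells in series carry the same charge, so the same 0.4575 mol of electrons passes through cell 2.
Li⁺ + e⁻ → Li, so n(Li) = 0.4575 / 1 = 0.4575 mol.
m(Li) = 0.4575 × 6.94 = 3.18 g.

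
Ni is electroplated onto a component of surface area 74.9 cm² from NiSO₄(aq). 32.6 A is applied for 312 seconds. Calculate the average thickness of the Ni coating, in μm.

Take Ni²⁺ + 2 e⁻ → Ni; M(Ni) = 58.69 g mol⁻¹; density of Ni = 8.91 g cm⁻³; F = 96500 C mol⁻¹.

Q = I·t = 32.60 × 312.00 = 10170 C; n(e⁻) = 0.1054 mol.
n(Ni) = n(e⁻)/2 = 0.05270 mol, so m = 0.05270 × 58.69 = 3.093 g.
Volume = m/ρ = 3.093 / 8.91 = 0.3471 cm³.
Thickness = V/A = 0.3471 / 74.9 = 0.00463 cm = 46.3 μm.

46.3 μm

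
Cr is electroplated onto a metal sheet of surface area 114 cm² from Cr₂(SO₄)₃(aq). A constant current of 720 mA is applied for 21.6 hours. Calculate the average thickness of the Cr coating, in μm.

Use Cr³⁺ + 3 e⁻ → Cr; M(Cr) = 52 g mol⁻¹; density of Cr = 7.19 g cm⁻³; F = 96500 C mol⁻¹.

123 μm

Q = I·t = 0.7200 × 77760 = 55990 C; n(e⁻) = 0.5802 mol.
n(Cr) = n(e⁻)/3 = 0.1934 mol, so m = 0.1934 × 52 = 10.06 g.
Volume = m/ρ = 10.06 / 7.19 = 1.399 cm³.
Thickness = V/A = 1.399 / 114 = 0.0123 cm = 123 μm.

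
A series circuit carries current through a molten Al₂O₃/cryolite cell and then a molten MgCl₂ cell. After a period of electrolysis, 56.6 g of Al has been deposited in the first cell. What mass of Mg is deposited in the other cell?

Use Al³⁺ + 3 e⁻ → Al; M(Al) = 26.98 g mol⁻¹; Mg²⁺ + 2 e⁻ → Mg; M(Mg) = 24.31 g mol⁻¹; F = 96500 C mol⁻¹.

76.5 g

n(Al) = 56.6 / 26.98 = 2.098 mol.
Since Al³⁺ + 3 e⁻ → Al, n(e⁻) passed = 3 × 2.098 = 6.294 mol.
Cells in series carry the same charge, so the same 6.294 mol of electrons passes through cell 2.
Mg²⁺ + 2 e⁻ → Mg, so n(Mg) = 6.294 / 2 = 3.147 mol.
m(Mg) = 3.147 × 24.31 = 76.5 g.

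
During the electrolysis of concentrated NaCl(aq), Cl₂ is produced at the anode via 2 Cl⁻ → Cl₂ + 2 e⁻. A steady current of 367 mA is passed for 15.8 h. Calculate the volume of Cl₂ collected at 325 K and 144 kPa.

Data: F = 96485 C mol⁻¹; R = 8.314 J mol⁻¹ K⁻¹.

Q = I·t = 0.3670 A × 56880 s = 20870 C.
n(e⁻) = Q/F = 20870 / 96485 = 0.2164 mol.
2 electrons are transferred per Cl₂ molecule, so n(Cl₂) = 0.2164 / 2 = 0.1082 mol.
V = nRT/P = (0.1082 × 8.314 × 325) / (144 × 10³ Pa) = 0.00203 m³ = 2.03 L.

2.03 L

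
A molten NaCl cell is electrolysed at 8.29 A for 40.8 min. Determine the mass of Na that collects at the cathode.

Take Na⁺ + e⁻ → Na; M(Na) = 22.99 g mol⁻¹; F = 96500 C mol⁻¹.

4.83 g

Q = I·t = 8.290 A × 2448.0 s = 20290 C.
n(e⁻) = Q/F = 20290 / 96500 = 0.2103 mol.
Na⁺ + e⁻ → Na, so n(Na) = n(e⁻)/1 = 0.2103 mol.
m = n·M = 0.2103 × 22.99 = 4.83 g.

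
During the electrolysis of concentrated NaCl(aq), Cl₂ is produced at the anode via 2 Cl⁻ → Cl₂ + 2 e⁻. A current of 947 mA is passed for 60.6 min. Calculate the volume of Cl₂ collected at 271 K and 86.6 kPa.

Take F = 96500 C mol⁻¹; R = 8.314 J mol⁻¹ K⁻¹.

Q = I·t = 0.9470 A × 3636.0 s = 3443 C.
n(e⁻) = Q/F = 3443 / 96500 = 0.03568 mol.
2 electrons are transferred per Cl₂ molecule, so n(Cl₂) = 0.03568 / 2 = 0.01784 mol.
V = nRT/P = (0.01784 × 8.314 × 271) / (86.6 × 10³ Pa) = 4.64 × 10⁻⁴ m³ = 0.464 L.

0.464 L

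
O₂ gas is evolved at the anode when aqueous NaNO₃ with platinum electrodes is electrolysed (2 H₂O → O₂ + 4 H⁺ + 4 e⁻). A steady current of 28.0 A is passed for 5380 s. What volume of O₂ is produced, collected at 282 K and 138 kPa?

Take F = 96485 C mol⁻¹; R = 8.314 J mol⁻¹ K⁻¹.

6.63 L

Q = I·t = 28.00 A × 5380.0 s = 150600 C.
n(e⁻) = Q/F = 150600 / 96485 = 1.561 mol.
4 electrons are transferred per O₂ molecule, so n(O₂) = 1.561 / 4 = 0.3903 mol.
V = nRT/P = (0.3903 × 8.314 × 282) / (138 × 10³ Pa) = 0.00663 m³ = 6.63 L.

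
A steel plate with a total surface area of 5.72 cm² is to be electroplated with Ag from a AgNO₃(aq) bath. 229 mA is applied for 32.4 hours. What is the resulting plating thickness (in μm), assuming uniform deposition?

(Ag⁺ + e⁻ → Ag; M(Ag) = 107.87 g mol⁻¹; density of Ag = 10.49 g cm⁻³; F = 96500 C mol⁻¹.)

Q = I·t = 0.2290 × 116640 = 26710 C; n(e⁻) = 0.2768 mol.
n(Ag) = n(e⁻)/1 = 0.2768 mol, so m = 0.2768 × 107.87 = 29.86 g.
Volume = m/ρ = 29.86 / 10.49 = 2.846 cm³.
Thickness = V/A = 2.846 / 5.72 = 0.498 cm = 4980 μm.

4980 μm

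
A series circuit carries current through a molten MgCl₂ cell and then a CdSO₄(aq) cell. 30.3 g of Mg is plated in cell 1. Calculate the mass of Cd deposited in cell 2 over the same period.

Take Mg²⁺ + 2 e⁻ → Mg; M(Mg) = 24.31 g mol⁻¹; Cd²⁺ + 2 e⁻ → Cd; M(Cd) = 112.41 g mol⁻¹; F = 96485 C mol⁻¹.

140 g

n(Mg) = 30.3 / 24.31 = 1.246 mol.
Since Mg²⁺ + 2 e⁻ → Mg, n(e⁻) passed = 2 × 1.246 = 2.493 mol.
Cells in series carry the same charge, so the same 2.493 mol of electrons passes through cell 2.
Cd²⁺ + 2 e⁻ → Cd, so n(Cd) = 2.493 / 2 = 1.246 mol.
m(Cd) = 1.246 × 112.41 = 140 g.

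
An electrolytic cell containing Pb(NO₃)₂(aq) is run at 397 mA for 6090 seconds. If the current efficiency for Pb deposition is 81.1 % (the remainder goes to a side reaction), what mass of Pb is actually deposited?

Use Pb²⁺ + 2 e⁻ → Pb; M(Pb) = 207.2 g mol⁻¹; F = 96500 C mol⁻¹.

Q = I·t = 0.3970 × 6090.0 = 2418 C.
n(e⁻) = 2418/96500 = 0.02505 mol; theoretically n(Pb) = 0.02505/2 = 0.01253 mol, m_theo = 2.596 g.
At 81.1 % efficiency, m_actual = 0.811 × 2.596 = 2.11 g.

2.11 g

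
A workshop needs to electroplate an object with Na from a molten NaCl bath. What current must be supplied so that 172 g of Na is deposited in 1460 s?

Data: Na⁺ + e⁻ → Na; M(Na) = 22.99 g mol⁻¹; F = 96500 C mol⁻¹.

494 A

n(Na) = 172 / 22.99 = 7.482 mol.
n(e⁻) = 1 × 7.482 = 7.482 mol.
Q = n(e⁻)·F = 7.482 × 96500 = 722000 C.
I = Q/t = 722000 / 1460.0 s = 494 A.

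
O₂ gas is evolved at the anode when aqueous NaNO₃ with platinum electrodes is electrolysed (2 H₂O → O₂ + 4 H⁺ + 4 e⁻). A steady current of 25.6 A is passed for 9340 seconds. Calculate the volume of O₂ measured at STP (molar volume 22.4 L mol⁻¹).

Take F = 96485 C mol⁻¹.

13.9 L

Q = I·t = 25.60 A × 9340.0 s = 239100 C.
n(e⁻) = Q/F = 239100 / 96485 = 2.478 mol.
4 electrons are transferred per O₂ molecule, so n(O₂) = 2.478 / 4 = 0.6195 mol.
V = n × V_m = 0.6195 × 22.4 = 13.9 L.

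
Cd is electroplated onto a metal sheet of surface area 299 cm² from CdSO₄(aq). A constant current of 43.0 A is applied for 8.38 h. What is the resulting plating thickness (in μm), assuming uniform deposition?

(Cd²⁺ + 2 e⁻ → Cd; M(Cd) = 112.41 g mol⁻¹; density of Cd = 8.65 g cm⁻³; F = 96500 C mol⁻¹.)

2920 μm

Q = I·t = 43.00 × 30168 = 1297000 C; n(e⁻) = 13.44 mol.
n(Cd) = n(e⁻)/2 = 6.721 mol, so m = 6.721 × 112.41 = 755.5 g.
Volume = m/ρ = 755.5 / 8.65 = 87.35 cm³.
Thickness = V/A = 87.35 / 299 = 0.292 cm = 2920 μm.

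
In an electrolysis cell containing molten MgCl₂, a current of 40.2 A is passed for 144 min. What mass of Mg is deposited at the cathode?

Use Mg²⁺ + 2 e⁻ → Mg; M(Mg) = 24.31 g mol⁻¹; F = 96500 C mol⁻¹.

43.7 g

Q = I·t = 40.20 A × 8640.0 s = 347300 C.
n(e⁻) = Q/F = 347300 / 96500 = 3.599 mol.
Mg²⁺ + 2 e⁻ → Mg, so n(Mg) = n(e⁻)/2 = 1.800 mol.
m = n·M = 1.800 × 24.31 = 43.7 g.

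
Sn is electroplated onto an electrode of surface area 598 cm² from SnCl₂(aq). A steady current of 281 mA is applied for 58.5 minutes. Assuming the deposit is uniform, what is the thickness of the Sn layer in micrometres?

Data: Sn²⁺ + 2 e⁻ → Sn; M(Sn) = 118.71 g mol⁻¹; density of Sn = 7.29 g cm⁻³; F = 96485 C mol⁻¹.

1.39 μm

Q = I·t = 0.2810 × 3510.0 = 986.3 C; n(e⁻) = 0.01022 mol.
n(Sn) = n(e⁻)/2 = 0.005111 mol, so m = 0.005111 × 118.71 = 0.6068 g.
Volume = m/ρ = 0.6068 / 7.29 = 0.08323 cm³.
Thickness = V/A = 0.08323 / 598 = 1.39 × 10⁻⁴ cm = 1.39 μm.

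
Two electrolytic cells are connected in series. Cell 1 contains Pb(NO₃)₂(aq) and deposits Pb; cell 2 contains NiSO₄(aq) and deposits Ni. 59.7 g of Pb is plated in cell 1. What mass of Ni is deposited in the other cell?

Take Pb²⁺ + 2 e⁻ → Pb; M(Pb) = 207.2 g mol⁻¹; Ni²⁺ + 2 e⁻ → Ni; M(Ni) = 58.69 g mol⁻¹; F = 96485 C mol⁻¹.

n(Pb) = 59.7 / 207.2 = 0.2881 mol.
Since Pb²⁺ + 2 e⁻ → Pb, n(e⁻) passed = 2 × 0.2881 = 0.5763 mol.
Cells in series carry the same charge, so the same 0.5763 mol of electrons passes through cell 2.
Ni²⁺ + 2 e⁻ → Ni, so n(Ni) = 0.5763 / 2 = 0.2881 mol.
m(Ni) = 0.2881 × 58.69 = 16.9 g.

16.9 g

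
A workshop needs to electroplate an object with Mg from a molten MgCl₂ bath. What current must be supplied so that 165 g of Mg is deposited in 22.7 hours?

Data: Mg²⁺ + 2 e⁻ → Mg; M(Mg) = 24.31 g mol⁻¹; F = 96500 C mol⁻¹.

16.0 A

n(Mg) = 165 / 24.31 = 6.787 mol.
n(e⁻) = 2 × 6.787 = 13.57 mol.
Q = n(e⁻)·F = 13.57 × 96500 = 1310000 C.
I = Q/t = 1310000 / 81720 s = 16.0 A.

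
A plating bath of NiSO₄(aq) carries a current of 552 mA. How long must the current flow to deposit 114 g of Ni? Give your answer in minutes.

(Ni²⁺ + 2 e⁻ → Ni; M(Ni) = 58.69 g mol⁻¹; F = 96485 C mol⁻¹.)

11300 min

n(Ni) = m/M = 114 / 58.69 = 1.942 mol.
Each Ni atom requires 2 electrons, so n(e⁻) = 2 × 1.942 = 3.885 mol.
Q = n(e⁻)·F = 3.885 × 96485 = 374800 C.
t = Q/I = 374800 / 0.5520 A = 679000 s = 11300 min.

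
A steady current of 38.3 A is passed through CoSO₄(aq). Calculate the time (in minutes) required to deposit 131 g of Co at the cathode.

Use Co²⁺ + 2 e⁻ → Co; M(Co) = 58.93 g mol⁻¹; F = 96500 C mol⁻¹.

n(Co) = m/M = 131 / 58.93 = 2.223 mol.
Each Co atom requires 2 electrons, so n(e⁻) = 2 × 2.223 = 4.446 mol.
Q = n(e⁻)·F = 4.446 × 96500 = 429000 C.
t = Q/I = 429000 / 38.30 A = 11200 s = 187 min.

187 min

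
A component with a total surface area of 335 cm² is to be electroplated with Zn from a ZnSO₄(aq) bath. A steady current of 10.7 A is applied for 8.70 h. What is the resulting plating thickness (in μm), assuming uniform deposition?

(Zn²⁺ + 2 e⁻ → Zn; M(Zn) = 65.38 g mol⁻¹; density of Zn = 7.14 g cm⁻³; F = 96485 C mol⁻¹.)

475 μm

Q = I·t = 10.70 × 31320 = 335100 C; n(e⁻) = 3.473 mol.
n(Zn) = n(e⁻)/2 = 1.737 mol, so m = 1.737 × 65.38 = 113.5 g.
Volume = m/ρ = 113.5 / 7.14 = 15.90 cm³.
Thickness = V/A = 15.90 / 335 = 0.0475 cm = 475 μm.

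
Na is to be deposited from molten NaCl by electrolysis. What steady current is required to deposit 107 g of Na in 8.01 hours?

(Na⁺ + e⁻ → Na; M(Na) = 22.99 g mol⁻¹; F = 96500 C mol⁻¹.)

15.6 A

n(Na) = 107 / 22.99 = 4.654 mol.
n(e⁻) = 1 × 4.654 = 4.654 mol.
Q = n(e⁻)·F = 4.654 × 96500 = 449100 C.
I = Q/t = 449100 / 28836 s = 15.6 A.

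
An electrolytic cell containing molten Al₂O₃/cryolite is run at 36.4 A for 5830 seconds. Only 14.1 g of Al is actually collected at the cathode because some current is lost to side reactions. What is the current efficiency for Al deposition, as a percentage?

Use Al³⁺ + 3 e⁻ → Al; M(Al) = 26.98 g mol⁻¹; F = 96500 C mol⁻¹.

71.3 %

Q = I·t = 36.40 × 5830.0 = 212200 C; n(e⁻) = 212200/96500 = 2.199 mol.
Theoretical n(Al) = n(e⁻)/3 = 0.7330 mol, i.e. m_theo = 0.7330 × 26.98 = 19.78 g.
Efficiency = m_actual / m_theo = 14.1 / 19.78 = 71.3 %.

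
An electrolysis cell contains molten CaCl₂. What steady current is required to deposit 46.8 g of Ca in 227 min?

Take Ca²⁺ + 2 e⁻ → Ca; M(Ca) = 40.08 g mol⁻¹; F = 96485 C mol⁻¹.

16.5 A

n(Ca) = 46.8 / 40.08 = 1.168 mol.
n(e⁻) = 2 × 1.168 = 2.335 mol.
Q = n(e⁻)·F = 2.335 × 96485 = 225300 C.
I = Q/t = 225300 / 13620 s = 16.5 A.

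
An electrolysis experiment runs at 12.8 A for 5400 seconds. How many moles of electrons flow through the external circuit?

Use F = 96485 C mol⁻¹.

0.716 mol

Q = I·t = 12.80 A × 5400.0 s = 69120 C.
n(e⁻) = Q/F = 69120 / 96485 = 0.716 mol.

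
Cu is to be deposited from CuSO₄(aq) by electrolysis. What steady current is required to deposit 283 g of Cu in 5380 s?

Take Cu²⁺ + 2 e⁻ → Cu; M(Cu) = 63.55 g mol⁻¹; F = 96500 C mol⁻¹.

n(Cu) = 283 / 63.55 = 4.453 mol.
n(e⁻) = 2 × 4.453 = 8.906 mol.
Q = n(e⁻)·F = 8.906 × 96500 = 859500 C.
I = Q/t = 859500 / 5380.0 s = 160 A.

160 A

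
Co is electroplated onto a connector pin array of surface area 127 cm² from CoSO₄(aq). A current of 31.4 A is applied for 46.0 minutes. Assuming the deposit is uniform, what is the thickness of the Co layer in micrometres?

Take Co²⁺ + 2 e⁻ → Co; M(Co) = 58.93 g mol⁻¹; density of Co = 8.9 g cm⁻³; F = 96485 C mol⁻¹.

Q = I·t = 31.40 × 2760.0 = 86660 C; n(e⁻) = 0.8982 mol.
n(Co) = n(e⁻)/2 = 0.4491 mol, so m = 0.4491 × 58.93 = 26.47 g.
Volume = m/ρ = 26.47 / 8.9 = 2.974 cm³.
Thickness = V/A = 2.974 / 127 = 0.0234 cm = 234 μm.

234 μm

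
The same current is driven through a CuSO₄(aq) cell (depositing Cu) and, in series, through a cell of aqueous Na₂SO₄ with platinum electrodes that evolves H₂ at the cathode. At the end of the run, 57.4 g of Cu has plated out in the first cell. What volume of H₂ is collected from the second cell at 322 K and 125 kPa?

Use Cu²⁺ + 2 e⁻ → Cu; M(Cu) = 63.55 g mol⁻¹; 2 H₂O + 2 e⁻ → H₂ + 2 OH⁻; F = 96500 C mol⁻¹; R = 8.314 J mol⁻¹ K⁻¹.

19.3 L

n(Cu) = 57.4 / 63.55 = 0.9032 mol, so n(e⁻) = 2 × 0.9032 = 1.806 mol.
The cells are in series, so the same 1.806 mol of electrons passes through the second cell.
2 H₂O + 2 e⁻ → H₂ + 2 OH⁻ — 2 mol e⁻ per mol H₂, so n(H₂) = 1.806/2 = 0.9032 mol.
V = nRT/P = (0.9032 × 8.314 × 322) / (125 × 10³) = 0.0193 m³ = 19.3 L.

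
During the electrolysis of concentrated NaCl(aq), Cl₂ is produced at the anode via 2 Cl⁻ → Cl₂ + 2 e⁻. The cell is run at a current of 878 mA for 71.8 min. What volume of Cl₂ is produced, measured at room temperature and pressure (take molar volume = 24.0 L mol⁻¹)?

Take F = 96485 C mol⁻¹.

Q = I·t = 0.8780 A × 4308.0 s = 3782 C.
n(e⁻) = Q/F = 3782 / 96485 = 0.03920 mol.
2 electrons are transferred per Cl₂ molecule, so n(Cl₂) = 0.03920 / 2 = 0.01960 mol.
V = n × V_m = 0.01960 × 24.0 = 0.470 L.

0.470 L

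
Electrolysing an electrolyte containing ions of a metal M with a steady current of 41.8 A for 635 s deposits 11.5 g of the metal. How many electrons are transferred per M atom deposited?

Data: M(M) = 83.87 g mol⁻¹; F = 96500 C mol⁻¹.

Q = I·t = 41.80 A × 635.00 s = 26540 C, so n(e⁻) = 26540/96500 = 0.2751 mol.
n(M) deposited = 11.5 / 83.87 = 0.1371 mol.
Electrons per atom = n(e⁻)/n(M) = 0.2751 / 0.1371 = 2.01 ≈ 2, so the ion is M²⁺.

2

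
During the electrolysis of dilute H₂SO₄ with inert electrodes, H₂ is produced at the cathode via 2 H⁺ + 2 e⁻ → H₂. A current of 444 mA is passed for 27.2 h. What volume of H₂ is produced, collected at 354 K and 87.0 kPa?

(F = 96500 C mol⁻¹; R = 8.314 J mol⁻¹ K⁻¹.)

7.62 L

Q = I·t = 0.4440 A × 97920 s = 43480 C.
n(e⁻) = Q/F = 43480 / 96500 = 0.4505 mol.
2 electrons are transferred per H₂ molecule, so n(H₂) = 0.4505 / 2 = 0.2253 mol.
V = nRT/P = (0.2253 × 8.314 × 354) / (87.0 × 10³ Pa) = 0.00762 m³ = 7.62 L.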